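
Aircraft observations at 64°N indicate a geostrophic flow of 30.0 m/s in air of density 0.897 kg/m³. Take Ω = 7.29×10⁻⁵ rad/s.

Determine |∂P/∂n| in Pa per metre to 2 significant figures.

3.5×10⁻³ Pa/m

Coriolis parameter at 64°N:
f = 2Ω sin φ = 2 × 7.29×10⁻⁵ × sin 64° = 1.31×10⁻⁴ s⁻¹
Geostrophic balance rearranged: |∂P/∂n| = f ρ V_g
|∂P/∂n| = 1.31×10⁻⁴ × 0.897 × 30.0 = 3.53×10⁻³ Pa/m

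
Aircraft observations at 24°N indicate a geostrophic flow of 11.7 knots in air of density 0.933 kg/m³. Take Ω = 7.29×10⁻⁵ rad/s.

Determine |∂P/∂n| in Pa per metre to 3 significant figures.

Coriolis parameter at 24°N:
f = 2Ω sin φ = 2 × 7.29×10⁻⁵ × sin 24° = 5.93×10⁻⁵ s⁻¹
Wind speed in SI: 11.7 knots = 6.02 m/s
Geostrophic balance rearranged: |∂P/∂n| = f ρ V_g
|∂P/∂n| = 5.93×10⁻⁵ × 0.933 × 6.02 = 3.33×10⁻⁴ Pa/m

3.33×10⁻⁴ Pa/m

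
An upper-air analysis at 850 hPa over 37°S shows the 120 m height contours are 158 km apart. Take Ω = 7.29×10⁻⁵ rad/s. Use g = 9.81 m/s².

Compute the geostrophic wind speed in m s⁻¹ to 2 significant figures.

85 m s⁻¹

Coriolis parameter at 37°S:
f = 2Ω sin φ = 2 × 7.29×10⁻⁵ × sin 37° = 8.77×10⁻⁵ s⁻¹
Height gradient: |∂Z/∂n| = 120 m / 158000 m = 7.59×10⁻⁴
On a pressure surface, geostrophic balance gives V_g = (g/f)|∂Z/∂n|:
V_g = 9.81 × 7.59×10⁻⁴ / 8.77×10⁻⁵ = 84.9 m/s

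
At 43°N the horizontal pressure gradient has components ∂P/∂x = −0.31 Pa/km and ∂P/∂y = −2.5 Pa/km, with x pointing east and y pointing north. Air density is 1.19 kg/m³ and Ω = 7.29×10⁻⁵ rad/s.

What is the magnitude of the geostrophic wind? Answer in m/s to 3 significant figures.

Coriolis parameter at 43°N:
f = 2Ω sin φ = 2 × 7.29×10⁻⁵ × sin 43° = 9.94×10⁻⁵ s⁻¹
Component geostrophic relations (x east, y north):
u_g = −(1/(fρ)) ∂P/∂y,  v_g = (1/(fρ)) ∂P/∂x
u_g = −(−2.5×10⁻³)/(9.94×10⁻⁵ × 1.19) = 21.1 m/s;  v_g = (−0.31×10⁻³)/(9.94×10⁻⁵ × 1.19) = −2.62 m/s
|V_g| = √(u_g² + v_g²) = 21.3 m/s

21.3 m/s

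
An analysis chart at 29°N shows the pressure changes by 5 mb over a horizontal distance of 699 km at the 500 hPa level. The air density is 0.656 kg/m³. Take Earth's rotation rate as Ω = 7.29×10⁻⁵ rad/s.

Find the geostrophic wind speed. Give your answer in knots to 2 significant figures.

30 knots

Coriolis parameter at 29°N:
f = 2Ω sin φ = 2 × 7.29×10⁻⁵ × sin 29° = 7.07×10⁻⁵ s⁻¹
Pressure gradient: |∂P/∂n| = 500 Pa / 699000 m = 7.15×10⁻⁴ Pa/m
Geostrophic balance (pressure-gradient force = Coriolis force):
V_g = (1/(fρ)) |∂P/∂n| = 7.15×10⁻⁴ / (7.07×10⁻⁵ × 0.656) = 15.4 m/s
Converting: 15.4 m/s × 1.944 = 30 knots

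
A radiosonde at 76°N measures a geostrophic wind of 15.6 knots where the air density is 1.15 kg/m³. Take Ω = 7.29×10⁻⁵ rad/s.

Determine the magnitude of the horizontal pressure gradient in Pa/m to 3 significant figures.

Coriolis parameter at 76°N:
f = 2Ω sin φ = 2 × 7.29×10⁻⁵ × sin 76° = 1.41×10⁻⁴ s⁻¹
Wind speed in SI: 15.6 knots = 8.03 m/s
Geostrophic balance rearranged: |∂P/∂n| = f ρ V_g
|∂P/∂n| = 1.41×10⁻⁴ × 1.15 × 8.03 = 1.31×10⁻³ Pa/m

1.31×10⁻³ Pa/m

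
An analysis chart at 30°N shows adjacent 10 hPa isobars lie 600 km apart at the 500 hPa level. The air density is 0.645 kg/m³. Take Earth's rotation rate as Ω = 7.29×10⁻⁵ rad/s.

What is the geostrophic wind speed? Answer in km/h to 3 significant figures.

128 km/h

Coriolis parameter at 30°N:
f = 2Ω sin φ = 2 × 7.29×10⁻⁵ × sin 30° = 7.29×10⁻⁵ s⁻¹
Pressure gradient: |∂P/∂n| = 1000 Pa / 600000 m = 1.67×10⁻³ Pa/m
Geostrophic balance (pressure-gradient force = Coriolis force):
V_g = (1/(fρ)) |∂P/∂n| = 1.67×10⁻³ / (7.29×10⁻⁵ × 0.645) = 35.4 m/s
Converting: 35.4 m/s × 3.6 = 128 km/h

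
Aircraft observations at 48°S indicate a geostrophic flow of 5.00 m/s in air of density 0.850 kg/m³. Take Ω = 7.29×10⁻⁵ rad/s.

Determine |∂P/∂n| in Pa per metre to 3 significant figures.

4.60×10⁻⁴ Pa/m

Coriolis parameter at 48°S:
f = 2Ω sin φ = 2 × 7.29×10⁻⁵ × sin 48° = 1.08×10⁻⁴ s⁻¹
Geostrophic balance rearranged: |∂P/∂n| = f ρ V_g
|∂P/∂n| = 1.08×10⁻⁴ × 0.850 × 5.00 = 4.60×10⁻⁴ Pa/m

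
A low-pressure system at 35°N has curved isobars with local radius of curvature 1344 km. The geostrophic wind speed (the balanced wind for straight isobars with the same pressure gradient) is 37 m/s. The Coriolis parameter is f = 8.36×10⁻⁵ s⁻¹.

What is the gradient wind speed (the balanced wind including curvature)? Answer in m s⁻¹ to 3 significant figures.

Around a low, centrifugal force acts outward with Coriolis, so pressure-gradient force balances both:
(1/ρ)|∂P/∂n| = fV + V²/R  →  V² + fR·V − fR·V_g = 0
With fR = 8.36×10⁻⁵ × 1344×10³ m = 112 m/s:
V = [−fR + √((fR)² + 4 fR V_g)]/2 = [−112 + √(112² + 4×112×37)]/2 = 29.3 m/s
Subgeostrophic (V < V_g = 37 m/s), as expected around a low.

29.3 m s⁻¹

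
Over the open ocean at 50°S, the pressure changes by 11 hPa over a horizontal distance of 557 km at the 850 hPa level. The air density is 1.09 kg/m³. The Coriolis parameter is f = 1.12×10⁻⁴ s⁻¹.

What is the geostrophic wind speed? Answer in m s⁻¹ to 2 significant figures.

Pressure gradient: |∂P/∂n| = 1100 Pa / 557000 m = 1.97×10⁻³ Pa/m
Geostrophic balance (pressure-gradient force = Coriolis force):
V_g = (1/(fρ)) |∂P/∂n| = 1.97×10⁻³ / (1.12×10⁻⁴ × 1.09) = 16.2 m/s

16 m s⁻¹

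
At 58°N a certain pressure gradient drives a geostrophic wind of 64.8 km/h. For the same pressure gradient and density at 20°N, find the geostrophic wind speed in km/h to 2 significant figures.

160 km/h

With the same pressure gradient and density, V_g ∝ 1/f ∝ 1/sin φ.
V₂ = V₁ · sin φ₁ / sin φ₂ = 64.8 × sin 58° / sin 20°
V₂ = 64.8 × 0.8480/0.3420 = 160 km/h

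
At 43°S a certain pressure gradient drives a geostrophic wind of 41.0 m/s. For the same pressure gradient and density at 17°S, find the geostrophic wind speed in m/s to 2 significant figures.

With the same pressure gradient and density, V_g ∝ 1/f ∝ 1/sin φ.
V₂ = V₁ · sin φ₁ / sin φ₂ = 41.0 × sin 43° / sin 17°
V₂ = 41.0 × 0.6820/0.2924 = 96 m/s

96 m/s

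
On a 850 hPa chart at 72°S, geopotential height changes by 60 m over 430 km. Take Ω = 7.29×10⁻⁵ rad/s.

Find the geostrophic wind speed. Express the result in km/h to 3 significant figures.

Coriolis parameter at 72°S:
f = 2Ω sin φ = 2 × 7.29×10⁻⁵ × sin 72° = 1.39×10⁻⁴ s⁻¹
Height gradient: |∂Z/∂n| = 60 m / 430000 m = 1.40×10⁻⁴
On a pressure surface, geostrophic balance gives V_g = (g/f)|∂Z/∂n|:
V_g = 9.81 × 1.40×10⁻⁴ / 1.39×10⁻⁴ = 9.87 m/s
Converting: 9.87 m/s × 3.6 = 35.5 km/h

35.5 km/h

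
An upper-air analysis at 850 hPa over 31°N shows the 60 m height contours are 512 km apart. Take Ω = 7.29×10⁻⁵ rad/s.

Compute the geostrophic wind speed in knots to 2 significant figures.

Coriolis parameter at 31°N:
f = 2Ω sin φ = 2 × 7.29×10⁻⁵ × sin 31° = 7.51×10⁻⁵ s⁻¹
Height gradient: |∂Z/∂n| = 60 m / 512000 m = 1.17×10⁻⁴
On a pressure surface, geostrophic balance gives V_g = (g/f)|∂Z/∂n|:
V_g = 9.81 × 1.17×10⁻⁴ / 7.51×10⁻⁵ = 15.3 m/s
Converting: 15.3 m/s × 1.944 = 30 knots

30 knots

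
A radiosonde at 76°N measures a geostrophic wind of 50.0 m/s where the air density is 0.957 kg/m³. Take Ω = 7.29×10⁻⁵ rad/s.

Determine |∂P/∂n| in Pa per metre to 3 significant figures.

6.77×10⁻³ Pa/m

Coriolis parameter at 76°N:
f = 2Ω sin φ = 2 × 7.29×10⁻⁵ × sin 76° = 1.41×10⁻⁴ s⁻¹
Geostrophic balance rearranged: |∂P/∂n| = f ρ V_g
|∂P/∂n| = 1.41×10⁻⁴ × 0.957 × 50.0 = 6.77×10⁻³ Pa/m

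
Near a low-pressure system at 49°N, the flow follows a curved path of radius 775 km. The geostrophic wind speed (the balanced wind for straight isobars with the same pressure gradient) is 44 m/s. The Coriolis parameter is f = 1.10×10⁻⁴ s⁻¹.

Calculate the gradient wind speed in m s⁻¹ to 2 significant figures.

32 m s⁻¹

Around a low, centrifugal force acts outward with Coriolis, so pressure-gradient force balances both:
(1/ρ)|∂P/∂n| = fV + V²/R  →  V² + fR·V − fR·V_g = 0
With fR = 1.10×10⁻⁴ × 775×10³ m = 85.2 m/s:
V = [−fR + √((fR)² + 4 fR V_g)]/2 = [−85.2 + √(85.2² + 4×85.2×44)]/2 = 32 m/s
Subgeostrophic (V < V_g = 44 m/s), as expected around a low.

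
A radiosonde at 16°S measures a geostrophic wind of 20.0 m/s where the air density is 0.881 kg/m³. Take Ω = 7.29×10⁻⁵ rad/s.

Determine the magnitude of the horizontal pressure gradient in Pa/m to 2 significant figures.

Coriolis parameter at 16°S:
f = 2Ω sin φ = 2 × 7.29×10⁻⁵ × sin 16° = 4.02×10⁻⁵ s⁻¹
Geostrophic balance rearranged: |∂P/∂n| = f ρ V_g
|∂P/∂n| = 4.02×10⁻⁵ × 0.881 × 20.0 = 7.08×10⁻⁴ Pa/m

7.1×10⁻⁴ Pa/m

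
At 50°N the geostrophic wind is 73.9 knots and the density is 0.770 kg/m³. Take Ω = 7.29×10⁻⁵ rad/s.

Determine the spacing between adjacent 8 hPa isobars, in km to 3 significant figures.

245 km

Coriolis parameter at 50°N:
f = 2Ω sin φ = 2 × 7.29×10⁻⁵ × sin 50° = 1.12×10⁻⁴ s⁻¹
Wind speed in SI: 73.9 knots = 38.0 m/s
Geostrophic balance rearranged: |∂P/∂n| = f ρ V_g
|∂P/∂n| = 1.12×10⁻⁴ × 0.770 × 38.0 = 3.27×10⁻³ Pa/m
Isobar spacing: Δn = ΔP/|∂P/∂n| = 800 Pa / 3.27×10⁻³ Pa/m = 244684 m ≈ 245 km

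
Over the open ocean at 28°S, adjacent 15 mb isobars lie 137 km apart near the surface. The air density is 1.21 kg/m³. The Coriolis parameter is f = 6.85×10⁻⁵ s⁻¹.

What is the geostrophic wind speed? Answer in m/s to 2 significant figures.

Pressure gradient: |∂P/∂n| = 1500 Pa / 137000 m = 1.09×10⁻² Pa/m
Geostrophic balance (pressure-gradient force = Coriolis force):
V_g = (1/(fρ)) |∂P/∂n| = 1.09×10⁻² / (6.85×10⁻⁵ × 1.21) = 132 m/s

130 m/s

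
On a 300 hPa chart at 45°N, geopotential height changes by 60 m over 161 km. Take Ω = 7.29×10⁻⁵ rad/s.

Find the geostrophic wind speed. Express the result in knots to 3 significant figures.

68.9 knots

Coriolis parameter at 45°N:
f = 2Ω sin φ = 2 × 7.29×10⁻⁵ × sin 45° = 1.03×10⁻⁴ s⁻¹
Height gradient: |∂Z/∂n| = 60 m / 161000 m = 3.73×10⁻⁴
On a pressure surface, geostrophic balance gives V_g = (g/f)|∂Z/∂n|:
V_g = 9.81 × 3.73×10⁻⁴ / 1.03×10⁻⁴ = 35.5 m/s
Converting: 35.5 m/s × 1.944 = 68.9 knots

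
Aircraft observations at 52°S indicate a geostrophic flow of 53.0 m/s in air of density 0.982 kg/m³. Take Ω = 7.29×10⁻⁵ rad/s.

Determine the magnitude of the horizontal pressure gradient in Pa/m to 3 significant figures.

Coriolis parameter at 52°S:
f = 2Ω sin φ = 2 × 7.29×10⁻⁵ × sin 52° = 1.15×10⁻⁴ s⁻¹
Geostrophic balance rearranged: |∂P/∂n| = f ρ V_g
|∂P/∂n| = 1.15×10⁻⁴ × 0.982 × 53.0 = 5.98×10⁻³ Pa/m

5.98×10⁻³ Pa/m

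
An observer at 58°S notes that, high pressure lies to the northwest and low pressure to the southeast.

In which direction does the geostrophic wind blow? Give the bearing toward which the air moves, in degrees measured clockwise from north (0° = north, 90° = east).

The pressure-gradient force points toward the southeast (bearing 135°).
Geostrophic balance: in the Southern Hemisphere the Coriolis force deflects motion to the left, so the geostrophic wind blows 90° to the left of the pressure-gradient force (low pressure on the right).
Rotating 135° by 90° counterclockwise gives 045° — the wind blows toward the northeast.

045°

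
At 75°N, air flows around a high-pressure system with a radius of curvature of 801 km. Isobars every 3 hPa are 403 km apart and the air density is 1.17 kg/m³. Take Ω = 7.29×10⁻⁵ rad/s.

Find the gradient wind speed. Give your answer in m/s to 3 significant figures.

4.71 m/s

Coriolis parameter at 75°N:
f = 2Ω sin φ = 2 × 7.29×10⁻⁵ × sin 75° = 1.41×10⁻⁴ s⁻¹
Pressure gradient: |∂P/∂n| = 300 Pa / 403000 m = 7.44×10⁻⁴ Pa/m
Geostrophic speed: V_g = |∂P/∂n|/(fρ) = 7.44×10⁻⁴/(1.41×10⁻⁴ × 1.17) = 4.52 m/s
Around a high, pressure-gradient force acts outward with centrifugal, so Coriolis balances both:
fV = (1/ρ)|∂P/∂n| + V²/R  →  V² − fR·V + fR·V_g = 0
With fR = 1.41×10⁻⁴ × 801×10³ m = 113 m/s:
V = [fR − √((fR)² − 4 fR V_g)]/2 = [113 − √(113² − 4×113×4.52)]/2 = 4.71 m/s
Supergeostrophic (V > V_g = 4.52 m/s), as expected around a high.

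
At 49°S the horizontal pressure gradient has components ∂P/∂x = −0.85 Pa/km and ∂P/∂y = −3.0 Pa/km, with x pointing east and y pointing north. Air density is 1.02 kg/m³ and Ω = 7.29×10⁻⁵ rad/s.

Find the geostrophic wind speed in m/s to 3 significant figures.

27.8 m/s

Coriolis parameter at 49°S:
f = 2Ω sin φ = 2 × 7.29×10⁻⁵ × sin 49° = 1.10×10⁻⁴ s⁻¹
In the Southern Hemisphere f is negative: f = −1.10×10⁻⁴ s⁻¹.
Component geostrophic relations (x east, y north):
u_g = −(1/(fρ)) ∂P/∂y,  v_g = (1/(fρ)) ∂P/∂x
u_g = −(−3.0×10⁻³)/(−1.10×10⁻⁴ × 1.02) = −26.7 m/s;  v_g = (−0.85×10⁻³)/(−1.10×10⁻⁴ × 1.02) = 7.57 m/s
|V_g| = √(u_g² + v_g²) = 27.8 m/s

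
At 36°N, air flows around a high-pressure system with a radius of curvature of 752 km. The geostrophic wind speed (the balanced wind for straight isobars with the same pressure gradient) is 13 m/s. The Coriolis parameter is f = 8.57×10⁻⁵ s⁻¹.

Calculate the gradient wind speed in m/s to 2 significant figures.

18 m/s

Around a high, pressure-gradient force acts outward with centrifugal, so Coriolis balances both:
fV = (1/ρ)|∂P/∂n| + V²/R  →  V² − fR·V + fR·V_g = 0
With fR = 8.57×10⁻⁵ × 752×10³ m = 64.4 m/s:
V = [fR − √((fR)² − 4 fR V_g)]/2 = [64.4 − √(64.4² − 4×64.4×13)]/2 = 18.1 m/s
Supergeostrophic (V > V_g = 13 m/s), as expected around a high.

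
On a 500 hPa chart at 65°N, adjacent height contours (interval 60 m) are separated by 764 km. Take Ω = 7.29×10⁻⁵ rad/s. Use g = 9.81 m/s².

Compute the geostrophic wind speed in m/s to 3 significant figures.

5.83 m/s

Coriolis parameter at 65°N:
f = 2Ω sin φ = 2 × 7.29×10⁻⁵ × sin 65° = 1.32×10⁻⁴ s⁻¹
Height gradient: |∂Z/∂n| = 60 m / 764000 m = 7.85×10⁻⁵
On a pressure surface, geostrophic balance gives V_g = (g/f)|∂Z/∂n|:
V_g = 9.81 × 7.85×10⁻⁵ / 1.32×10⁻⁴ = 5.83 m/s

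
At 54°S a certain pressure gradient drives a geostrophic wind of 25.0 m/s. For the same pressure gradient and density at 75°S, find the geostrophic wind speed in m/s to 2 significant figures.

With the same pressure gradient and density, V_g ∝ 1/f ∝ 1/sin φ.
V₂ = V₁ · sin φ₁ / sin φ₂ = 25.0 × sin 54° / sin 75°
V₂ = 25.0 × 0.8090/0.9659 = 21 m/s

21 m/s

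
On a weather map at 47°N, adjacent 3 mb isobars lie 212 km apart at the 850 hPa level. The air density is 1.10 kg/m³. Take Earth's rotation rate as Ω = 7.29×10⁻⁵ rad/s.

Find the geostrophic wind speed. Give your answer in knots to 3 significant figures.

23.5 knots

Coriolis parameter at 47°N:
f = 2Ω sin φ = 2 × 7.29×10⁻⁵ × sin 47° = 1.07×10⁻⁴ s⁻¹
Pressure gradient: |∂P/∂n| = 300 Pa / 212000 m = 1.42×10⁻³ Pa/m
Geostrophic balance (pressure-gradient force = Coriolis force):
V_g = (1/(fρ)) |∂P/∂n| = 1.42×10⁻³ / (1.07×10⁻⁴ × 1.10) = 12.1 m/s
Converting: 12.1 m/s × 1.944 = 23.5 knots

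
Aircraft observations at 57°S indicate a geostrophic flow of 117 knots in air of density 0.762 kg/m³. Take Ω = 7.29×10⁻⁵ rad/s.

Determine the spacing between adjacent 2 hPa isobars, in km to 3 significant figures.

Coriolis parameter at 57°S:
f = 2Ω sin φ = 2 × 7.29×10⁻⁵ × sin 57° = 1.22×10⁻⁴ s⁻¹
Wind speed in SI: 117 knots = 60.2 m/s
Geostrophic balance rearranged: |∂P/∂n| = f ρ V_g
|∂P/∂n| = 1.22×10⁻⁴ × 0.762 × 60.2 = 5.61×10⁻³ Pa/m
Isobar spacing: Δn = ΔP/|∂P/∂n| = 200 Pa / 5.61×10⁻³ Pa/m = 35662 m ≈ 35.7 km

35.7 km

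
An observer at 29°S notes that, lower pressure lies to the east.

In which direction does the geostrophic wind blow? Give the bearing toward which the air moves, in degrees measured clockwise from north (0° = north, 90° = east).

000°

The pressure-gradient force points toward the east (bearing 090°).
Geostrophic balance: in the Southern Hemisphere the Coriolis force deflects motion to the left, so the geostrophic wind blows 90° to the left of the pressure-gradient force (low pressure on the right).
Rotating 090° by 90° counterclockwise gives 000° — the wind blows toward the north.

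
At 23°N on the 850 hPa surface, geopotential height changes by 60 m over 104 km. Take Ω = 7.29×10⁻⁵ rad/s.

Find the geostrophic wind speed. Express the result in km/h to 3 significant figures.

358 km/h

Coriolis parameter at 23°N:
f = 2Ω sin φ = 2 × 7.29×10⁻⁵ × sin 23° = 5.70×10⁻⁵ s⁻¹
Height gradient: |∂Z/∂n| = 60 m / 104000 m = 5.77×10⁻⁴
On a pressure surface, geostrophic balance gives V_g = (g/f)|∂Z/∂n|:
V_g = 9.81 × 5.77×10⁻⁴ / 5.70×10⁻⁵ = 99.3 m/s
Converting: 99.3 m/s × 3.6 = 358 km/h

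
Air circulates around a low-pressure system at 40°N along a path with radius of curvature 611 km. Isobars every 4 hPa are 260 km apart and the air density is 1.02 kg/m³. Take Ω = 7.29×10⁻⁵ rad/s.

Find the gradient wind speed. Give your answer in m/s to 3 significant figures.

Coriolis parameter at 40°N:
f = 2Ω sin φ = 2 × 7.29×10⁻⁵ × sin 40° = 9.37×10⁻⁵ s⁻¹
Pressure gradient: |∂P/∂n| = 400 Pa / 260000 m = 1.54×10⁻³ Pa/m
Geostrophic speed: V_g = |∂P/∂n|/(fρ) = 1.54×10⁻³/(9.37×10⁻⁵ × 1.02) = 16.1 m/s
Around a low, centrifugal force acts outward with Coriolis, so pressure-gradient force balances both:
(1/ρ)|∂P/∂n| = fV + V²/R  →  V² + fR·V − fR·V_g = 0
With fR = 9.37×10⁻⁵ × 611×10³ m = 57.3 m/s:
V = [−fR + √((fR)² + 4 fR V_g)]/2 = [−57.3 + √(57.3² + 4×57.3×16.1)]/2 = 13.1 m/s
Subgeostrophic (V < V_g = 16.1 m/s), as expected around a low.

13.1 m/s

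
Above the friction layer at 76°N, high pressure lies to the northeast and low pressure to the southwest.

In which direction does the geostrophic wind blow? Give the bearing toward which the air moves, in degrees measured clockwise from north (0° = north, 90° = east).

The pressure-gradient force points toward the southwest (bearing 225°).
Geostrophic balance: in the Northern Hemisphere the Coriolis force deflects motion to the right, so the geostrophic wind blows 90° to the right of the pressure-gradient force (low pressure on the left).
Rotating 225° by 90° clockwise gives 315° — the wind blows toward the northwest.

315°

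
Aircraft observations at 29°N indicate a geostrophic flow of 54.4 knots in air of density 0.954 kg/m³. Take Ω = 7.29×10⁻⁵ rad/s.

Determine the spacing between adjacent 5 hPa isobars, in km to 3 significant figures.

Coriolis parameter at 29°N:
f = 2Ω sin φ = 2 × 7.29×10⁻⁵ × sin 29° = 7.07×10⁻⁵ s⁻¹
Wind speed in SI: 54.4 knots = 28.0 m/s
Geostrophic balance rearranged: |∂P/∂n| = f ρ V_g
|∂P/∂n| = 7.07×10⁻⁵ × 0.954 × 28.0 = 1.89×10⁻³ Pa/m
Isobar spacing: Δn = ΔP/|∂P/∂n| = 500 Pa / 1.89×10⁻³ Pa/m = 264945 m ≈ 265 km

265 km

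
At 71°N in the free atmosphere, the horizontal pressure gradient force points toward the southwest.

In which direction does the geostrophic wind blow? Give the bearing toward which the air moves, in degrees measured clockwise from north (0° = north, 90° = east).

315°

The pressure-gradient force points toward the southwest (bearing 225°).
Geostrophic balance: in the Northern Hemisphere the Coriolis force deflects motion to the right, so the geostrophic wind blows 90° to the right of the pressure-gradient force (low pressure on the left).
Rotating 225° by 90° clockwise gives 315° — the wind blows toward the northwest.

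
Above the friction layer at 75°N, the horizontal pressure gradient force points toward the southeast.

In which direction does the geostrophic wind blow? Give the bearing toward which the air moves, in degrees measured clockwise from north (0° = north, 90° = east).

The pressure-gradient force points toward the southeast (bearing 135°).
Geostrophic balance: in the Northern Hemisphere the Coriolis force deflects motion to the right, so the geostrophic wind blows 90° to the right of the pressure-gradient force (low pressure on the left).
Rotating 135° by 90° clockwise gives 225° — the wind blows toward the southwest.

225°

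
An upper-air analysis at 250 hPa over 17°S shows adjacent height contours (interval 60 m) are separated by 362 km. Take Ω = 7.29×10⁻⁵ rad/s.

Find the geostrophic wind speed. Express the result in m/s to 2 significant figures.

38 m/s

Coriolis parameter at 17°S:
f = 2Ω sin φ = 2 × 7.29×10⁻⁵ × sin 17° = 4.26×10⁻⁵ s⁻¹
Height gradient: |∂Z/∂n| = 60 m / 362000 m = 1.66×10⁻⁴
On a pressure surface, geostrophic balance gives V_g = (g/f)|∂Z/∂n|:
V_g = 9.81 × 1.66×10⁻⁴ / 4.26×10⁻⁵ = 38.1 m/s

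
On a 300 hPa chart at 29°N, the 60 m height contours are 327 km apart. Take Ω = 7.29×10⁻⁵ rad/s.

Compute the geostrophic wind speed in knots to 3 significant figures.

49.5 knots

Coriolis parameter at 29°N:
f = 2Ω sin φ = 2 × 7.29×10⁻⁵ × sin 29° = 7.07×10⁻⁵ s⁻¹
Height gradient: |∂Z/∂n| = 60 m / 327000 m = 1.83×10⁻⁴
On a pressure surface, geostrophic balance gives V_g = (g/f)|∂Z/∂n|:
V_g = 9.81 × 1.83×10⁻⁴ / 7.07×10⁻⁵ = 25.5 m/s
Converting: 25.5 m/s × 1.944 = 49.5 knots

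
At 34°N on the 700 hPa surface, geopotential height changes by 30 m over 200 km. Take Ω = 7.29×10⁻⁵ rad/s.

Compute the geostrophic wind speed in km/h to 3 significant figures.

65.0 km/h

Coriolis parameter at 34°N:
f = 2Ω sin φ = 2 × 7.29×10⁻⁵ × sin 34° = 8.15×10⁻⁵ s⁻¹
Height gradient: |∂Z/∂n| = 30 m / 200000 m = 1.50×10⁻⁴
On a pressure surface, geostrophic balance gives V_g = (g/f)|∂Z/∂n|:
V_g = 9.81 × 1.50×10⁻⁴ / 8.15×10⁻⁵ = 18.0 m/s
Converting: 18.0 m/s × 3.6 = 65.0 km/h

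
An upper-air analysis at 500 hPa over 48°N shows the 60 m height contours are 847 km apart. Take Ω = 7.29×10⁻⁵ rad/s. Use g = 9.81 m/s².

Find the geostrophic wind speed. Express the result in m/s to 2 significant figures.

Coriolis parameter at 48°N:
f = 2Ω sin φ = 2 × 7.29×10⁻⁵ × sin 48° = 1.08×10⁻⁴ s⁻¹
Height gradient: |∂Z/∂n| = 60 m / 847000 m = 7.08×10⁻⁵
On a pressure surface, geostrophic balance gives V_g = (g/f)|∂Z/∂n|:
V_g = 9.81 × 7.08×10⁻⁵ / 1.08×10⁻⁴ = 6.41 m/s

6.4 m/s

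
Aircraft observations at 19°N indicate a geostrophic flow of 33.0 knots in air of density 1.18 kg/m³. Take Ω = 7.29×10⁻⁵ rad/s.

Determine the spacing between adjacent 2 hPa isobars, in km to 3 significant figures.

Coriolis parameter at 19°N:
f = 2Ω sin φ = 2 × 7.29×10⁻⁵ × sin 19° = 4.75×10⁻⁵ s⁻¹
Wind speed in SI: 33.0 knots = 17.0 m/s
Geostrophic balance rearranged: |∂P/∂n| = f ρ V_g
|∂P/∂n| = 4.75×10⁻⁵ × 1.18 × 17.0 = 9.51×10⁻⁴ Pa/m
Isobar spacing: Δn = ΔP/|∂P/∂n| = 200 Pa / 9.51×10⁻⁴ Pa/m = 210328 m ≈ 210 km

210 km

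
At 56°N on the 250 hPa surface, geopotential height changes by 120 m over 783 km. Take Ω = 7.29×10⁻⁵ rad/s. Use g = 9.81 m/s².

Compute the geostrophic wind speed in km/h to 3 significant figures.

Coriolis parameter at 56°N:
f = 2Ω sin φ = 2 × 7.29×10⁻⁵ × sin 56° = 1.21×10⁻⁴ s⁻¹
Height gradient: |∂Z/∂n| = 120 m / 783000 m = 1.53×10⁻⁴
On a pressure surface, geostrophic balance gives V_g = (g/f)|∂Z/∂n|:
V_g = 9.81 × 1.53×10⁻⁴ / 1.21×10⁻⁴ = 12.4 m/s
Converting: 12.4 m/s × 3.6 = 44.8 km/h

44.8 km/h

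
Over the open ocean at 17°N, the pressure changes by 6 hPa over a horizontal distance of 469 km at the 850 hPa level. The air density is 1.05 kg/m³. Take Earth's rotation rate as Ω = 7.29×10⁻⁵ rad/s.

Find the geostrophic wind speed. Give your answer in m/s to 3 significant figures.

28.6 m/s

Coriolis parameter at 17°N:
f = 2Ω sin φ = 2 × 7.29×10⁻⁵ × sin 17° = 4.26×10⁻⁵ s⁻¹
Pressure gradient: |∂P/∂n| = 600 Pa / 469000 m = 1.28×10⁻³ Pa/m
Geostrophic balance (pressure-gradient force = Coriolis force):
V_g = (1/(fρ)) |∂P/∂n| = 1.28×10⁻³ / (4.26×10⁻⁵ × 1.05) = 28.6 m/s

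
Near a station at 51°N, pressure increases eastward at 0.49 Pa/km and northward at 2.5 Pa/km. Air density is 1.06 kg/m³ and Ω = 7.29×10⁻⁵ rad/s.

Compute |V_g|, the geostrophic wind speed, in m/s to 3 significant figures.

Coriolis parameter at 51°N:
f = 2Ω sin φ = 2 × 7.29×10⁻⁵ × sin 51° = 1.13×10⁻⁴ s⁻¹
Component geostrophic relations (x east, y north):
u_g = −(1/(fρ)) ∂P/∂y,  v_g = (1/(fρ)) ∂P/∂x
u_g = −(2.5×10⁻³)/(1.13×10⁻⁴ × 1.06) = −20.8 m/s;  v_g = (0.49×10⁻³)/(1.13×10⁻⁴ × 1.06) = 4.08 m/s
|V_g| = √(u_g² + v_g²) = 21.2 m/s

21.2 m/s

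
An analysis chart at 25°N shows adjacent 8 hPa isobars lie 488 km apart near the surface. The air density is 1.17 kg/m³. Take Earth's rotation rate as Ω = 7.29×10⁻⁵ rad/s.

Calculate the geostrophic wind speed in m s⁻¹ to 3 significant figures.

Coriolis parameter at 25°N:
f = 2Ω sin φ = 2 × 7.29×10⁻⁵ × sin 25° = 6.16×10⁻⁵ s⁻¹
Pressure gradient: |∂P/∂n| = 800 Pa / 488000 m = 1.64×10⁻³ Pa/m
Geostrophic balance (pressure-gradient force = Coriolis force):
V_g = (1/(fρ)) |∂P/∂n| = 1.64×10⁻³ / (6.16×10⁻⁵ × 1.17) = 22.7 m/s

22.7 m s⁻¹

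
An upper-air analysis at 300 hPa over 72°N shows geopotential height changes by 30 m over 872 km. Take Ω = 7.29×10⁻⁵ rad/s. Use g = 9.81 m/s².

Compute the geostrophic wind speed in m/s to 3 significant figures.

Coriolis parameter at 72°N:
f = 2Ω sin φ = 2 × 7.29×10⁻⁵ × sin 72° = 1.39×10⁻⁴ s⁻¹
Height gradient: |∂Z/∂n| = 30 m / 872000 m = 3.44×10⁻⁵
On a pressure surface, geostrophic balance gives V_g = (g/f)|∂Z/∂n|:
V_g = 9.81 × 3.44×10⁻⁵ / 1.39×10⁻⁴ = 2.43 m/s

2.43 m/s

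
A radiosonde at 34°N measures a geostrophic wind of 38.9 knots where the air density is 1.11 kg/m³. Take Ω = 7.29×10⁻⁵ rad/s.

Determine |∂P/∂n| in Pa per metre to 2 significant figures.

Coriolis parameter at 34°N:
f = 2Ω sin φ = 2 × 7.29×10⁻⁵ × sin 34° = 8.15×10⁻⁵ s⁻¹
Wind speed in SI: 38.9 knots = 20.0 m/s
Geostrophic balance rearranged: |∂P/∂n| = f ρ V_g
|∂P/∂n| = 8.15×10⁻⁵ × 1.11 × 20.0 = 1.81×10⁻³ Pa/m

1.8×10⁻³ Pa/m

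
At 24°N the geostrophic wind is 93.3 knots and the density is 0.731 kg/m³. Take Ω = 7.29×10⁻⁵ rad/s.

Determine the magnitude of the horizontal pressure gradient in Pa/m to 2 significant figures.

2.1×10⁻³ Pa/m

Coriolis parameter at 24°N:
f = 2Ω sin φ = 2 × 7.29×10⁻⁵ × sin 24° = 5.93×10⁻⁵ s⁻¹
Wind speed in SI: 93.3 knots = 48.0 m/s
Geostrophic balance rearranged: |∂P/∂n| = f ρ V_g
|∂P/∂n| = 5.93×10⁻⁵ × 0.731 × 48.0 = 2.08×10⁻³ Pa/m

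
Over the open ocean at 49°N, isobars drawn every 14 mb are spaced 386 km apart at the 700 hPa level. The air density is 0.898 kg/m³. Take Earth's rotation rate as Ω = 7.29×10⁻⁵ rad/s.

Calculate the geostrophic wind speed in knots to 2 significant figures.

Coriolis parameter at 49°N:
f = 2Ω sin φ = 2 × 7.29×10⁻⁵ × sin 49° = 1.10×10⁻⁴ s⁻¹
Pressure gradient: |∂P/∂n| = 1400 Pa / 386000 m = 3.63×10⁻³ Pa/m
Geostrophic balance (pressure-gradient force = Coriolis force):
V_g = (1/(fρ)) |∂P/∂n| = 3.63×10⁻³ / (1.10×10⁻⁴ × 0.898) = 36.7 m/s
Converting: 36.7 m/s × 1.944 = 71 knots

71 knots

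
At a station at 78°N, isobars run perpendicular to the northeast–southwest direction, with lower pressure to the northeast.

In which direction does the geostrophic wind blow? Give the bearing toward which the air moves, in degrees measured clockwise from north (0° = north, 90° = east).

The pressure-gradient force points toward the northeast (bearing 045°).
Geostrophic balance: in the Northern Hemisphere the Coriolis force deflects motion to the right, so the geostrophic wind blows 90° to the right of the pressure-gradient force (low pressure on the left).
Rotating 045° by 90° clockwise gives 135° — the wind blows toward the southeast.

135°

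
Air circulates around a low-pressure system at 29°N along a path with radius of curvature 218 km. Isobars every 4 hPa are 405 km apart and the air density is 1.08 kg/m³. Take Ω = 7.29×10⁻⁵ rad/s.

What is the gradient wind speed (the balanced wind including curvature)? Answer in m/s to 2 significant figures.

8.4 m/s

Coriolis parameter at 29°N:
f = 2Ω sin φ = 2 × 7.29×10⁻⁵ × sin 29° = 7.07×10⁻⁵ s⁻¹
Pressure gradient: |∂P/∂n| = 400 Pa / 405000 m = 9.88×10⁻⁴ Pa/m
Geostrophic speed: V_g = |∂P/∂n|/(fρ) = 9.88×10⁻⁴/(7.07×10⁻⁵ × 1.08) = 12.9 m/s
Around a low, centrifugal force acts outward with Coriolis, so pressure-gradient force balances both:
(1/ρ)|∂P/∂n| = fV + V²/R  →  V² + fR·V − fR·V_g = 0
With fR = 7.07×10⁻⁵ × 218×10³ m = 15.4 m/s:
V = [−fR + √((fR)² + 4 fR V_g)]/2 = [−15.4 + √(15.4² + 4×15.4×12.9)]/2 = 8.38 m/s
Subgeostrophic (V < V_g = 12.9 m/s), as expected around a low.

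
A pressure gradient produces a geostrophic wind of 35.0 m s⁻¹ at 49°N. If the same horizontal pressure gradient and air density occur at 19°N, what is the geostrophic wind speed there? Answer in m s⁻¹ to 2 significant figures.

With the same pressure gradient and density, V_g ∝ 1/f ∝ 1/sin φ.
V₂ = V₁ · sin φ₁ / sin φ₂ = 35.0 × sin 49° / sin 19°
V₂ = 35.0 × 0.7547/0.3256 = 81 m s⁻¹

81 m s⁻¹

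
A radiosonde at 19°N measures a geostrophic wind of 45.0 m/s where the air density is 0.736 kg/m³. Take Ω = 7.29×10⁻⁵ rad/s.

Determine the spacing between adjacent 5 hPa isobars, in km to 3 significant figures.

Coriolis parameter at 19°N:
f = 2Ω sin φ = 2 × 7.29×10⁻⁵ × sin 19° = 4.75×10⁻⁵ s⁻¹
Geostrophic balance rearranged: |∂P/∂n| = f ρ V_g
|∂P/∂n| = 4.75×10⁻⁵ × 0.736 × 45.0 = 1.57×10⁻³ Pa/m
Isobar spacing: Δn = ΔP/|∂P/∂n| = 500 Pa / 1.57×10⁻³ Pa/m = 318039 m ≈ 318 km

318 km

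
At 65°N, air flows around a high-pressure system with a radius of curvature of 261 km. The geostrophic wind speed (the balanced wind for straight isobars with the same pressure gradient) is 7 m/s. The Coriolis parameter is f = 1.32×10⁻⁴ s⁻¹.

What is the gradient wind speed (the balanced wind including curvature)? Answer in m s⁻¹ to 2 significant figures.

9.8 m s⁻¹

Around a high, pressure-gradient force acts outward with centrifugal, so Coriolis balances both:
fV = (1/ρ)|∂P/∂n| + V²/R  →  V² − fR·V + fR·V_g = 0
With fR = 1.32×10⁻⁴ × 261×10³ m = 34.5 m/s:
V = [fR − √((fR)² − 4 fR V_g)]/2 = [34.5 − √(34.5² − 4×34.5×7)]/2 = 9.77 m/s
Supergeostrophic (V > V_g = 7 m/s), as expected around a high.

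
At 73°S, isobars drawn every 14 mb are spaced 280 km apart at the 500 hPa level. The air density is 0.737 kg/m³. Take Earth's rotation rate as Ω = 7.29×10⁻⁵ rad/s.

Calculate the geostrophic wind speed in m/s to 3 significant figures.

Coriolis parameter at 73°S:
f = 2Ω sin φ = 2 × 7.29×10⁻⁵ × sin 73° = 1.39×10⁻⁴ s⁻¹
Pressure gradient: |∂P/∂n| = 1400 Pa / 280000 m = 5.00×10⁻³ Pa/m
Geostrophic balance (pressure-gradient force = Coriolis force):
V_g = (1/(fρ)) |∂P/∂n| = 5.00×10⁻³ / (1.39×10⁻⁴ × 0.737) = 48.7 m/s

48.7 m/s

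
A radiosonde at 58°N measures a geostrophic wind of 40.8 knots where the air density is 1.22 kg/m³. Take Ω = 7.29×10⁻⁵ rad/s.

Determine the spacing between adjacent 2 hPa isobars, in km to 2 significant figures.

Coriolis parameter at 58°N:
f = 2Ω sin φ = 2 × 7.29×10⁻⁵ × sin 58° = 1.24×10⁻⁴ s⁻¹
Wind speed in SI: 40.8 knots = 21.0 m/s
Geostrophic balance rearranged: |∂P/∂n| = f ρ V_g
|∂P/∂n| = 1.24×10⁻⁴ × 1.22 × 21.0 = 3.17×10⁻³ Pa/m
Isobar spacing: Δn = ΔP/|∂P/∂n| = 200 Pa / 3.17×10⁻³ Pa/m = 63168 m ≈ 63 km

63 km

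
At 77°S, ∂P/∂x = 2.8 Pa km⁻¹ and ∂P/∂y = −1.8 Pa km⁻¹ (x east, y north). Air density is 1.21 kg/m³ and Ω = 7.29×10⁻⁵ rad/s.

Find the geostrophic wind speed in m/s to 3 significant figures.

Coriolis parameter at 77°S:
f = 2Ω sin φ = 2 × 7.29×10⁻⁵ × sin 77° = 1.42×10⁻⁴ s⁻¹
In the Southern Hemisphere f is negative: f = −1.42×10⁻⁴ s⁻¹.
Component geostrophic relations (x east, y north):
u_g = −(1/(fρ)) ∂P/∂y,  v_g = (1/(fρ)) ∂P/∂x
u_g = −(−1.8×10⁻³)/(−1.42×10⁻⁴ × 1.21) = −10.5 m/s;  v_g = (2.8×10⁻³)/(−1.42×10⁻⁴ × 1.21) = −16.3 m/s
|V_g| = √(u_g² + v_g²) = 19.4 m/s

19.4 m/s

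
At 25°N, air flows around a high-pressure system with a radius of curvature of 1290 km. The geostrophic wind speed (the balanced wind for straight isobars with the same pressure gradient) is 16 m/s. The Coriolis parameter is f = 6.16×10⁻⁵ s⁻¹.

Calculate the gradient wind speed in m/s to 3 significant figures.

22.2 m/s

Around a high, pressure-gradient force acts outward with centrifugal, so Coriolis balances both:
fV = (1/ρ)|∂P/∂n| + V²/R  →  V² − fR·V + fR·V_g = 0
With fR = 6.16×10⁻⁵ × 1290×10³ m = 79.5 m/s:
V = [fR − √((fR)² − 4 fR V_g)]/2 = [79.5 − √(79.5² − 4×79.5×16)]/2 = 22.2 m/s
Supergeostrophic (V > V_g = 16 m/s), as expected around a high.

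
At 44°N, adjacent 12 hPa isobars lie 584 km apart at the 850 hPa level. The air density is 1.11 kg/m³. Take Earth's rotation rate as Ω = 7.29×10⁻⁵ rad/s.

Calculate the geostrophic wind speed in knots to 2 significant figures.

Coriolis parameter at 44°N:
f = 2Ω sin φ = 2 × 7.29×10⁻⁵ × sin 44° = 1.01×10⁻⁴ s⁻¹
Pressure gradient: |∂P/∂n| = 1200 Pa / 584000 m = 2.05×10⁻³ Pa/m
Geostrophic balance (pressure-gradient force = Coriolis force):
V_g = (1/(fρ)) |∂P/∂n| = 2.05×10⁻³ / (1.01×10⁻⁴ × 1.11) = 18.3 m/s
Converting: 18.3 m/s × 1.944 = 36 knots

36 knots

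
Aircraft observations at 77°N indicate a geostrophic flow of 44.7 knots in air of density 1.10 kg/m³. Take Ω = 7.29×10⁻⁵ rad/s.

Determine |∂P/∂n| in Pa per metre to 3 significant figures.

3.59×10⁻³ Pa/m

Coriolis parameter at 77°N:
f = 2Ω sin φ = 2 × 7.29×10⁻⁵ × sin 77° = 1.42×10⁻⁴ s⁻¹
Wind speed in SI: 44.7 knots = 23.0 m/s
Geostrophic balance rearranged: |∂P/∂n| = f ρ V_g
|∂P/∂n| = 1.42×10⁻⁴ × 1.10 × 23.0 = 3.59×10⁻³ Pa/m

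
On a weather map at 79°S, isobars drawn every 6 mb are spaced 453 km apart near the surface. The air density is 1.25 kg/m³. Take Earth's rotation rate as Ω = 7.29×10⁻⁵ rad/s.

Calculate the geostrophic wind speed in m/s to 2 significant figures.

7.4 m/s

Coriolis parameter at 79°S:
f = 2Ω sin φ = 2 × 7.29×10⁻⁵ × sin 79° = 1.43×10⁻⁴ s⁻¹
Pressure gradient: |∂P/∂n| = 600 Pa / 453000 m = 1.32×10⁻³ Pa/m
Geostrophic balance (pressure-gradient force = Coriolis force):
V_g = (1/(fρ)) |∂P/∂n| = 1.32×10⁻³ / (1.43×10⁻⁴ × 1.25) = 7.40 m/s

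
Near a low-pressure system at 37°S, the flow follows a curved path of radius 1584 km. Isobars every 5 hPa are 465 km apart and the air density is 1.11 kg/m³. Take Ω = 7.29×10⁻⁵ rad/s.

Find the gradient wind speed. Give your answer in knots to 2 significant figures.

20 knots

Coriolis parameter at 37°S:
f = 2Ω sin φ = 2 × 7.29×10⁻⁵ × sin 37° = 8.77×10⁻⁵ s⁻¹
Pressure gradient: |∂P/∂n| = 500 Pa / 465000 m = 1.08×10⁻³ Pa/m
Geostrophic speed: V_g = |∂P/∂n|/(fρ) = 1.08×10⁻³/(8.77×10⁻⁵ × 1.11) = 11.0 m/s
Around a low, centrifugal force acts outward with Coriolis, so pressure-gradient force balances both:
(1/ρ)|∂P/∂n| = fV + V²/R  →  V² + fR·V − fR·V_g = 0
With fR = 8.77×10⁻⁵ × 1584×10³ m = 139 m/s:
V = [−fR + √((fR)² + 4 fR V_g)]/2 = [−139 + √(139² + 4×139×11)]/2 = 10.3 m/s
Subgeostrophic (V < V_g = 11 m/s), as expected around a low.
Converting: 10.3 m/s × 1.944 = 20 knots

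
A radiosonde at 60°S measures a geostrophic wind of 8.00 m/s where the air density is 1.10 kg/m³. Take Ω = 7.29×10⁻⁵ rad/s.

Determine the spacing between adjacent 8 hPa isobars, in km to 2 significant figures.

720 km

Coriolis parameter at 60°S:
f = 2Ω sin φ = 2 × 7.29×10⁻⁵ × sin 60° = 1.26×10⁻⁴ s⁻¹
Geostrophic balance rearranged: |∂P/∂n| = f ρ V_g
|∂P/∂n| = 1.26×10⁻⁴ × 1.10 × 8.00 = 1.11×10⁻³ Pa/m
Isobar spacing: Δn = ΔP/|∂P/∂n| = 800 Pa / 1.11×10⁻³ Pa/m = 719978 m ≈ 720 km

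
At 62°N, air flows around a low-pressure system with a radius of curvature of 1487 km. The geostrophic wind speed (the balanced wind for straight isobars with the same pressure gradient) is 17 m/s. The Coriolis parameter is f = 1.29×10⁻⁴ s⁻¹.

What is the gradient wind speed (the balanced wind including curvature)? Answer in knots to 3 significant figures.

Around a low, centrifugal force acts outward with Coriolis, so pressure-gradient force balances both:
(1/ρ)|∂P/∂n| = fV + V²/R  →  V² + fR·V − fR·V_g = 0
With fR = 1.29×10⁻⁴ × 1487×10³ m = 192 m/s:
V = [−fR + √((fR)² + 4 fR V_g)]/2 = [−192 + √(192² + 4×192×17)]/2 = 15.7 m/s
Subgeostrophic (V < V_g = 17 m/s), as expected around a low.
Converting: 15.7 m/s × 1.944 = 30.5 knots

30.5 knots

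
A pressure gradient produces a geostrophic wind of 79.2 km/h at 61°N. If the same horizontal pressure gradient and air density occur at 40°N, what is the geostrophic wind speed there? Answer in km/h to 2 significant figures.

With the same pressure gradient and density, V_g ∝ 1/f ∝ 1/sin φ.
V₂ = V₁ · sin φ₁ / sin φ₂ = 79.2 × sin 61° / sin 40°
V₂ = 79.2 × 0.8746/0.6428 = 110 km/h

110 km/h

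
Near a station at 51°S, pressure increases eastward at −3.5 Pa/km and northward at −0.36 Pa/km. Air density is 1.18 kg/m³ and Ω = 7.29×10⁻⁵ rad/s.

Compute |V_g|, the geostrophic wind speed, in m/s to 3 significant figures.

Coriolis parameter at 51°S:
f = 2Ω sin φ = 2 × 7.29×10⁻⁵ × sin 51° = 1.13×10⁻⁴ s⁻¹
In the Southern Hemisphere f is negative: f = −1.13×10⁻⁴ s⁻¹.
Component geostrophic relations (x east, y north):
u_g = −(1/(fρ)) ∂P/∂y,  v_g = (1/(fρ)) ∂P/∂x
u_g = −(−0.36×10⁻³)/(−1.13×10⁻⁴ × 1.18) = −2.69 m/s;  v_g = (−3.5×10⁻³)/(−1.13×10⁻⁴ × 1.18) = 26.2 m/s
|V_g| = √(u_g² + v_g²) = 26.3 m/s

26.3 m/s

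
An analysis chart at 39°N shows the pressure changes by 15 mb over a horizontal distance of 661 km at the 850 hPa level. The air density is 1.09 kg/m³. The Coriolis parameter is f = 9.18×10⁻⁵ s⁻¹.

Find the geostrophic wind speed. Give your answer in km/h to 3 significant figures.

81.6 km/h

Pressure gradient: |∂P/∂n| = 1500 Pa / 661000 m = 2.27×10⁻³ Pa/m
Geostrophic balance (pressure-gradient force = Coriolis force):
V_g = (1/(fρ)) |∂P/∂n| = 2.27×10⁻³ / (9.18×10⁻⁵ × 1.09) = 22.7 m/s
Converting: 22.7 m/s × 3.6 = 81.6 km/h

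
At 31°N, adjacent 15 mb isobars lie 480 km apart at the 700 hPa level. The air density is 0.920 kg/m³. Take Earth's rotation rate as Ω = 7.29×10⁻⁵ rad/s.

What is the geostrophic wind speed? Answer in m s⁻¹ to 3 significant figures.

Coriolis parameter at 31°N:
f = 2Ω sin φ = 2 × 7.29×10⁻⁵ × sin 31° = 7.51×10⁻⁵ s⁻¹
Pressure gradient: |∂P/∂n| = 1500 Pa / 480000 m = 3.12×10⁻³ Pa/m
Geostrophic balance (pressure-gradient force = Coriolis force):
V_g = (1/(fρ)) |∂P/∂n| = 3.12×10⁻³ / (7.51×10⁻⁵ × 0.920) = 45.2 m/s

45.2 m s⁻¹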